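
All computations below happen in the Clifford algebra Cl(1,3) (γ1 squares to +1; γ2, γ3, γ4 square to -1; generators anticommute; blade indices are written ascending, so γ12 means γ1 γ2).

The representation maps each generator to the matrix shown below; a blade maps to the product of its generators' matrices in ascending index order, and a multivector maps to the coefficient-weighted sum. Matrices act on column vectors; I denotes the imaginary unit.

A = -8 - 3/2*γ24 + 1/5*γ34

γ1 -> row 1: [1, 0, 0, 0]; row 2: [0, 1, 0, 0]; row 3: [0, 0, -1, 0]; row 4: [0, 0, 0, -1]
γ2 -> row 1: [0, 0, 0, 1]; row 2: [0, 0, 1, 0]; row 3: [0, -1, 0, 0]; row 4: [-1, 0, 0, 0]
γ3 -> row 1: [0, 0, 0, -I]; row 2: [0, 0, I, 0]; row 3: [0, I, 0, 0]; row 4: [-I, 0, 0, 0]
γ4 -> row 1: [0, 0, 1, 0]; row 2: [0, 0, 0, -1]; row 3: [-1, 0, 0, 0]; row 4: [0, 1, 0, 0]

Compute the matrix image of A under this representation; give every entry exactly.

Bivector images (products of the table entries): rho(γ24) = rho(γ2)rho(γ4) = row 1: [0, 1, 0, 0]; row 2: [-1, 0, 0, 0]; row 3: [0, 0, 0, 1]; row 4: [0, 0, -1, 0]; rho(γ34) = rho(γ3)rho(γ4) = row 1: [0, -I, 0, 0]; row 2: [-I, 0, 0, 0]; row 3: [0, 0, 0, -I]; row 4: [0, 0, -I, 0].
M = (-8)*1 + (-3/2)*rho(γ24) + (1/5)*rho(γ34), summed entrywise (1 is the identity matrix):
Answer: row 1: [-8, -3/2 - I/5, 0, 0]; row 2: [3/2 - I/5, -8, 0, 0]; row 3: [0, 0, -8, -3/2 - I/5]; row 4: [0, 0, 3/2 - I/5, -8]


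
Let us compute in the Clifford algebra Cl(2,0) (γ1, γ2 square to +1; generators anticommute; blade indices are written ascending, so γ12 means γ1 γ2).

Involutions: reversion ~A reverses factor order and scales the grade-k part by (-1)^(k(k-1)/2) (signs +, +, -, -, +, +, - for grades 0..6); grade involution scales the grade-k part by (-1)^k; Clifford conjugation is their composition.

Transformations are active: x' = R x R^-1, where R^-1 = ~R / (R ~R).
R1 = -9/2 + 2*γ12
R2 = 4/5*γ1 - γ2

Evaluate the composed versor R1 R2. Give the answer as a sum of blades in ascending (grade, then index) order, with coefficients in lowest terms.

Distribute over the terms of R1 (each basis-blade product reordered to ascending indices, repeated generators contracted through their squares):
(-9/2) R2 = -18/5*γ1 + 9/2*γ2
(2*γ12) R2 = -2*γ1 - 8/5*γ2
Summing the partial products and collecting blades:
Answer: -28/5*γ1 + 29/10*γ2


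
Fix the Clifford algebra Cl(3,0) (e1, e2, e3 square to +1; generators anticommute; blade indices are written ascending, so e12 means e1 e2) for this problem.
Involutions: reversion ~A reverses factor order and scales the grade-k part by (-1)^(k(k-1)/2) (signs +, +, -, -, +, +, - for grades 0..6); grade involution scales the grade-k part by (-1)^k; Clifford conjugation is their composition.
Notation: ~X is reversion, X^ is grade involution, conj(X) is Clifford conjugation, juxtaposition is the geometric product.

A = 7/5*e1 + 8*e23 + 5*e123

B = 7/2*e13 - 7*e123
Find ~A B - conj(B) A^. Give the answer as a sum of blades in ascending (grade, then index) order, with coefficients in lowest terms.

first term: -35 - 56*e1 - 35/2*e2 + 49/10*e3 - 28*e12 - 49/5*e23
second term: -35 + 56*e1 + 35/2*e2 - 49/10*e3 + 28*e12 + 49/5*e23
Answer: -112*e1 - 35*e2 + 49/5*e3 - 56*e12 - 98/5*e23


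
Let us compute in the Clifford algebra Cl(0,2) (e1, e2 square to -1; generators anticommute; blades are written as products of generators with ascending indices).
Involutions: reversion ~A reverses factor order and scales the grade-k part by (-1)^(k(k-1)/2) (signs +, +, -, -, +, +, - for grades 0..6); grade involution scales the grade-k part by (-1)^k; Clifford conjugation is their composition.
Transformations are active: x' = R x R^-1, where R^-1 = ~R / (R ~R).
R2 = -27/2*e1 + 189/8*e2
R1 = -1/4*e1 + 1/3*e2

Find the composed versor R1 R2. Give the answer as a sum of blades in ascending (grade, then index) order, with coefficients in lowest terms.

Distribute over the terms of R1 (each basis-blade product reordered to ascending indices, repeated generators contracted through their squares):
(-1/4*e1) R2 = -27/8 - 189/32*e1 e2
(1/3*e2) R2 = -63/8 + 9/2*e1 e2
Summing the partial products and collecting blades:
Answer: -45/4 - 45/32*e1 e2


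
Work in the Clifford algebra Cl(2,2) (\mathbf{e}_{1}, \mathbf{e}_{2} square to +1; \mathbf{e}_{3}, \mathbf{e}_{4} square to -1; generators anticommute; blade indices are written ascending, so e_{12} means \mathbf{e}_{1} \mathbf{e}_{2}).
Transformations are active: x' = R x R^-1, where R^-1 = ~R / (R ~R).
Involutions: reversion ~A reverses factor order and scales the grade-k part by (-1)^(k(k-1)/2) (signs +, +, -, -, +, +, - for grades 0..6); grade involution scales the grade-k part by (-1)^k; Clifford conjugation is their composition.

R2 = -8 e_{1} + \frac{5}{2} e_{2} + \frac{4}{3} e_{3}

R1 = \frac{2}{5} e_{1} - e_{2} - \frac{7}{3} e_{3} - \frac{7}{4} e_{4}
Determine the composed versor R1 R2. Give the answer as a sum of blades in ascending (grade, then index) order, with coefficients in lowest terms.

Distribute over the terms of R2 (each basis-blade product reordered to ascending indices, repeated generators contracted through their squares):
R1 (-8 e_{1}) = -\frac{16}{5} - 8 e_{12} - \frac{56}{3} e_{13} - 14 e_{14}
R1 (\frac{5}{2} e_{2}) = -\frac{5}{2} + e_{12} + \frac{35}{6} e_{23} + \frac{35}{8} e_{24}
R1 (\frac{4}{3} e_{3}) = \frac{28}{9} + \frac{8}{15} e_{13} - \frac{4}{3} e_{23} + \frac{7}{3} e_{34}
Summing the partial products and collecting blades:
Answer: -\frac{233}{90} - 7 e_{12} - \frac{272}{15} e_{13} - 14 e_{14} + \frac{9}{2} e_{23} + \frac{35}{8} e_{24} + \frac{7}{3} e_{34}


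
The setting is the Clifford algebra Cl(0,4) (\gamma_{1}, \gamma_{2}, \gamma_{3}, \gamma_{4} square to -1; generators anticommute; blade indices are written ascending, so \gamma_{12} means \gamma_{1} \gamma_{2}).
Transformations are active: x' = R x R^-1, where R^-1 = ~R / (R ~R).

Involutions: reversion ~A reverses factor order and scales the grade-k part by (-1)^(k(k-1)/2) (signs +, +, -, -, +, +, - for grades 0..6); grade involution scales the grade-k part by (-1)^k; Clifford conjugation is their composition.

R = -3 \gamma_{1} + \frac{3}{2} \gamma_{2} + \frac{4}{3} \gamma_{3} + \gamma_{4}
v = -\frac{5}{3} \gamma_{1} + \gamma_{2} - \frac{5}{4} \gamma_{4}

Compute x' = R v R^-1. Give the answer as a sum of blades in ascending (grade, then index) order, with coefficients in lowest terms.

~R = -3 \gamma_{1} + \frac{3}{2} \gamma_{2} + \frac{4}{3} \gamma_{3} + \gamma_{4}, and R ~R = -\frac{505}{36}, so R^-1 = ~R / (-\frac{505}{36}).
R v = -\frac{21}{4} - \frac{1}{2} \gamma_{12} + \frac{20}{9} \gamma_{13} + \frac{65}{12} \gamma_{14} - \frac{4}{3} \gamma_{23} - \frac{23}{8} \gamma_{24} - \frac{5}{3} \gamma_{34}
Answer: -\frac{877}{1515} \gamma_{1} + \frac{62}{505} \gamma_{2} + \frac{504}{505} \gamma_{3} + \frac{4037}{2020} \gamma_{4}


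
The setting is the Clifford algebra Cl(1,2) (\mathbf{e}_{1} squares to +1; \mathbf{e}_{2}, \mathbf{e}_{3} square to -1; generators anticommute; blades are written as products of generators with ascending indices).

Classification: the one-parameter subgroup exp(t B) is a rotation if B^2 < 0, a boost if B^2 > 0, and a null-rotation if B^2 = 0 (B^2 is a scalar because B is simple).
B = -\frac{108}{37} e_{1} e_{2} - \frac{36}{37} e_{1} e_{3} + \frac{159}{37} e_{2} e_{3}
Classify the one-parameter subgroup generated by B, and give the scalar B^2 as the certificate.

B^2 term by term: the squares give (-\frac{108}{37})^2*(e_{1} e_{2})^2 + (-\frac{36}{37})^2*(e_{1} e_{3})^2 + (\frac{159}{37})^2*(e_{2} e_{3})^2 = \frac{11664}{1369}*(+1) + \frac{1296}{1369}*(+1) + \frac{25281}{1369}*(-1) = -9 (each basis 2-blade squares to minus the product of its generators' squares); cross terms between blades sharing an index anticommute and cancel. So B^2 = -9.
Answer: rotation, certificate B^2 = -9. B^2 = -9 is basis-independent, so its sign is the whole story.


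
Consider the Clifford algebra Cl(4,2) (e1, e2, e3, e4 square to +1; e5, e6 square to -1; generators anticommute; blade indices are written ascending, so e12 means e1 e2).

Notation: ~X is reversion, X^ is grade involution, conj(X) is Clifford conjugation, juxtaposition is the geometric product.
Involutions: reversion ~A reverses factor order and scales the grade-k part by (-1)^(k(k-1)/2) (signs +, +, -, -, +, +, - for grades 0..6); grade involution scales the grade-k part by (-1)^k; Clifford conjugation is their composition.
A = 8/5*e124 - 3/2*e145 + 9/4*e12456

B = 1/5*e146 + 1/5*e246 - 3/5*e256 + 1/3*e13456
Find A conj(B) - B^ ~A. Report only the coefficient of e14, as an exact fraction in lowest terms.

first term: -27/20*e14 + 9/20*e15 - 8/25*e16 - 3/4*e23 - 9/20*e25 + 8/25*e26 + 1/2*e36 + 3/10*e56 - 9/10*e1246 + 3/10*e1256 + 24/25*e1456 + 8/15*e2356
second term: 27/20*e14 - 9/20*e15 + 8/25*e16 + 3/4*e23 + 9/20*e25 - 8/25*e26 - 1/2*e36 - 3/10*e56 - 9/10*e1246 + 3/10*e1256 + 24/25*e1456 + 8/15*e2356
Answer: -27/10


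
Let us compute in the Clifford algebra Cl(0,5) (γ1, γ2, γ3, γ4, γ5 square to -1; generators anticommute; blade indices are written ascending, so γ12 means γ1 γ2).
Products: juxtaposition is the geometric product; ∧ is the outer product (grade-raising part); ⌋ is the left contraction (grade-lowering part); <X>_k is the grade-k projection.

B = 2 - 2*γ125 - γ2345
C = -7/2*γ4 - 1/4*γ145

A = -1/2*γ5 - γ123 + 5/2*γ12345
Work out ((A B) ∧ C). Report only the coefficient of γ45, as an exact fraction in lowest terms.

step 1: -5/2*γ1 - γ5 - γ12 - 5*γ34 - 2*γ35 - 2*γ123 - γ145 + 1/2*γ234 + 5*γ12345
step 2: 35/4*γ14 - 7/2*γ45 + 7/2*γ124 - 7*γ345 + 7*γ1234
Answer: -7/2


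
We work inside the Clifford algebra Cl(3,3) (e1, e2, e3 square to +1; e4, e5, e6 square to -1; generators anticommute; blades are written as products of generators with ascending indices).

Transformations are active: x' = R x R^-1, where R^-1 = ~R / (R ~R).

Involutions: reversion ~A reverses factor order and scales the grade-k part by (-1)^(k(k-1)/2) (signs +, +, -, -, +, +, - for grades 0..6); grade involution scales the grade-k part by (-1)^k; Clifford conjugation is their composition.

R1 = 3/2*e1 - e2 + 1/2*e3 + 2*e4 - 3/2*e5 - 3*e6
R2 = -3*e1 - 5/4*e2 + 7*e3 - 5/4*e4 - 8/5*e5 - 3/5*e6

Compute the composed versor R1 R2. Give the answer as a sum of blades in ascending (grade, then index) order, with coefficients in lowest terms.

Distribute over the terms of R1 (each basis-blade product reordered to ascending indices, repeated generators contracted through their squares):
(3/2*e1) R2 = -9/2 - 15/8*e1 e2 + 21/2*e1 e3 - 15/8*e1 e4 - 12/5*e1 e5 - 9/10*e1 e6
(-e2) R2 = 5/4 - 3*e1 e2 - 7*e2 e3 + 5/4*e2 e4 + 8/5*e2 e5 + 3/5*e2 e6
(1/2*e3) R2 = 7/2 + 3/2*e1 e3 + 5/8*e2 e3 - 5/8*e3 e4 - 4/5*e3 e5 - 3/10*e3 e6
(2*e4) R2 = 5/2 + 6*e1 e4 + 5/2*e2 e4 - 14*e3 e4 - 16/5*e4 e5 - 6/5*e4 e6
(-3/2*e5) R2 = -12/5 - 9/2*e1 e5 - 15/8*e2 e5 + 21/2*e3 e5 - 15/8*e4 e5 + 9/10*e5 e6
(-3*e6) R2 = -9/5 - 9*e1 e6 - 15/4*e2 e6 + 21*e3 e6 - 15/4*e4 e6 - 24/5*e5 e6
Summing the partial products and collecting blades:
Answer: -29/20 - 39/8*e1 e2 + 12*e1 e3 + 33/8*e1 e4 - 69/10*e1 e5 - 99/10*e1 e6 - 51/8*e2 e3 + 15/4*e2 e4 - 11/40*e2 e5 - 63/20*e2 e6 - 117/8*e3 e4 + 97/10*e3 e5 + 207/10*e3 e6 - 203/40*e4 e5 - 99/20*e4 e6 - 39/10*e5 e6


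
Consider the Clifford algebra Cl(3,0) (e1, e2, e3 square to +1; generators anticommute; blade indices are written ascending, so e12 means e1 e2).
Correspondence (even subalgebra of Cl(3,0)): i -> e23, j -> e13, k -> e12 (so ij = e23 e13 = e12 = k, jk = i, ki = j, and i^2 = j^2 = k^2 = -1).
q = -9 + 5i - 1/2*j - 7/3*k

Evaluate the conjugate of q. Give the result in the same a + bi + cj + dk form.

In blades: q = -9 - 7/3*e12 - 1/2*e13 + 5*e23.
Quaternion conjugation is reversion on the even subalgebra: the scalar is fixed and every grade-2 blade flips sign, giving -9 + 7/3*e12 + 1/2*e13 - 5*e23; translating back:
Answer: -9 - 5i + 1/2*j + 7/3*k


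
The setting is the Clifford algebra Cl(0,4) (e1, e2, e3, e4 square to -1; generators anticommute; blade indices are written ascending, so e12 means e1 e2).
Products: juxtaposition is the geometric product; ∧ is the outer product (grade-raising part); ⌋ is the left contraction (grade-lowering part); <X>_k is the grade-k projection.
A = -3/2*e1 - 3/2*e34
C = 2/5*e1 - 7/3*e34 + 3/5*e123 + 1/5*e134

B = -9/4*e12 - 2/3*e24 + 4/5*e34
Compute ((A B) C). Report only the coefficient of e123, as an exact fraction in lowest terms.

step 1: 6/5 - 27/8*e2 - e23 + e124 - 6/5*e134 + 27/8*e1234
step 2: -6/25 - 43/25*e1 - 27/40*e2 - 81/40*e4 + 369/40*e12 - 81/40*e13 - 1/5*e23 - 151/75*e24 - 43/25*e34 - 151/75*e123 + 1/5*e124 + 6/25*e134 + 369/40*e234 + 27/40*e1234
Answer: -151/75


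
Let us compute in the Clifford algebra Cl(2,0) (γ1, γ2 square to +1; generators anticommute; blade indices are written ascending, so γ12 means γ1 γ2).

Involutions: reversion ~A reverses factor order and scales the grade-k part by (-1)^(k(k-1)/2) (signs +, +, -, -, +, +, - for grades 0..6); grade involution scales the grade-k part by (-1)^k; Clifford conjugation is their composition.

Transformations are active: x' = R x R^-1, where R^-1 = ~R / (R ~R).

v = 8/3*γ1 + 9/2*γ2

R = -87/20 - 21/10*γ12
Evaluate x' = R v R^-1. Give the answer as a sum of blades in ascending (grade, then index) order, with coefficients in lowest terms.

~R = -87/20 + 21/10*γ12, and R ~R = 9333/400, so R^-1 = ~R / (9333/400).
R v = -421/20*γ1 - 559/40*γ2
Answer: 5374/1037*γ1 + 4423/6222*γ2


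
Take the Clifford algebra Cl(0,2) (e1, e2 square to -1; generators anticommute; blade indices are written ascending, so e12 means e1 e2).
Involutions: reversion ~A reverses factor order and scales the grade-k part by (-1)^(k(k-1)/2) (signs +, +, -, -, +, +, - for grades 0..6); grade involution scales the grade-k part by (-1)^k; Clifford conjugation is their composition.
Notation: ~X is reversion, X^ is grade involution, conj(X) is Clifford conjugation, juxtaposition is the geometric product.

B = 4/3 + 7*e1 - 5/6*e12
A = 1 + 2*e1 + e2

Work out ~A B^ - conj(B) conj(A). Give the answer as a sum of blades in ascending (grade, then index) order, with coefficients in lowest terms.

first term: 46/3 - 31/6*e1 + 3*e2 + 37/6*e12
second term: -38/3 - 53/6*e1 - 3*e2 + 47/6*e12
Answer: 28 + 11/3*e1 + 6*e2 - 5/3*e12


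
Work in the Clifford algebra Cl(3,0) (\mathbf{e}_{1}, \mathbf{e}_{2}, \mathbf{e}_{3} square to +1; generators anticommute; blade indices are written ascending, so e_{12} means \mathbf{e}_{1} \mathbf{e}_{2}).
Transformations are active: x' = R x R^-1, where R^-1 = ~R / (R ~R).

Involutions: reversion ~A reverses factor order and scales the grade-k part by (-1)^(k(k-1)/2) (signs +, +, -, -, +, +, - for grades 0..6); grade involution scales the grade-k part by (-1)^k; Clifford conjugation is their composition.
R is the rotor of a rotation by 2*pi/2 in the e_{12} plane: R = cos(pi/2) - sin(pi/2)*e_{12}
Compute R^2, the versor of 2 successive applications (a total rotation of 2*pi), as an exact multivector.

Half-angle bookkeeping: 2 applications in e_{12} add up to rotor phase 2*pi/2 = \pi, so R^2 = cos(\pi) - sin(\pi)*e_{12}.
cos(\pi) = -1 and sin(\pi) = 0, so R^2 = -1. The total rotation 2*pi is 1 full turn, so every vector returns to itself, yet the rotor is -1, on the OTHER sheet of the double cover (an odd number of 2*pi turns).
Answer: -1


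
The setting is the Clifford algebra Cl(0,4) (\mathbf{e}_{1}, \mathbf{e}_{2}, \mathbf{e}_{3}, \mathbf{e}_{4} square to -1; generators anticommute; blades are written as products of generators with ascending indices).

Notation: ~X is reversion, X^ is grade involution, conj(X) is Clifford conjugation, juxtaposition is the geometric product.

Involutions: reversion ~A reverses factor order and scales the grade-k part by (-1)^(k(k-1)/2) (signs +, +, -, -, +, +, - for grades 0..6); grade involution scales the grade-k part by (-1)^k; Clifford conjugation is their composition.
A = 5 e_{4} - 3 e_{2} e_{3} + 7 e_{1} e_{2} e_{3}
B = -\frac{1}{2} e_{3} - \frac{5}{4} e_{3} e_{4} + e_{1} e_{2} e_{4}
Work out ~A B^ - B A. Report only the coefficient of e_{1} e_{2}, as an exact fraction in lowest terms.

first term: -\frac{3}{2} e_{2} - \frac{25}{4} e_{3} + \frac{17}{2} e_{1} e_{2} + \frac{15}{4} e_{2} e_{4} - \frac{19}{2} e_{3} e_{4} - \frac{35}{4} e_{1} e_{2} e_{4} - 3 e_{1} e_{3} e_{4}
second term: \frac{3}{2} e_{2} + \frac{25}{4} e_{3} - \frac{3}{2} e_{1} e_{2} + \frac{15}{4} e_{2} e_{4} + \frac{9}{2} e_{3} e_{4} - \frac{35}{4} e_{1} e_{2} e_{4} + 3 e_{1} e_{3} e_{4}
Answer: 10


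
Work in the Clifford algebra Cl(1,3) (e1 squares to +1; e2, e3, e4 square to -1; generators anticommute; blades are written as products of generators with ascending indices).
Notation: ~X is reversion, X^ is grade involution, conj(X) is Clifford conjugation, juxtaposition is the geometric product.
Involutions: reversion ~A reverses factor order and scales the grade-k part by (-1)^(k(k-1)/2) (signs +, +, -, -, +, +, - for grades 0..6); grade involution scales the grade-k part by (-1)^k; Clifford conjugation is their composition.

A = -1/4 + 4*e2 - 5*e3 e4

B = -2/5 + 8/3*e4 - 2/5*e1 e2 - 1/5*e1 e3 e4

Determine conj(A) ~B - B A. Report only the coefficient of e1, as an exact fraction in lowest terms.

first term: 1/10 - 13/5*e1 + 8/5*e2 - 40/3*e3 - 2/3*e4 - 1/10*e1 e2 - 32/3*e2 e4 - 2*e3 e4 - 1/20*e1 e3 e4 + 14/5*e1 e2 e3 e4
second term: 1/10 + 3/5*e1 - 8/5*e2 - 40/3*e3 - 2/3*e4 + 1/10*e1 e2 - 32/3*e2 e4 + 2*e3 e4 + 1/20*e1 e3 e4 + 6/5*e1 e2 e3 e4
Answer: -16/5


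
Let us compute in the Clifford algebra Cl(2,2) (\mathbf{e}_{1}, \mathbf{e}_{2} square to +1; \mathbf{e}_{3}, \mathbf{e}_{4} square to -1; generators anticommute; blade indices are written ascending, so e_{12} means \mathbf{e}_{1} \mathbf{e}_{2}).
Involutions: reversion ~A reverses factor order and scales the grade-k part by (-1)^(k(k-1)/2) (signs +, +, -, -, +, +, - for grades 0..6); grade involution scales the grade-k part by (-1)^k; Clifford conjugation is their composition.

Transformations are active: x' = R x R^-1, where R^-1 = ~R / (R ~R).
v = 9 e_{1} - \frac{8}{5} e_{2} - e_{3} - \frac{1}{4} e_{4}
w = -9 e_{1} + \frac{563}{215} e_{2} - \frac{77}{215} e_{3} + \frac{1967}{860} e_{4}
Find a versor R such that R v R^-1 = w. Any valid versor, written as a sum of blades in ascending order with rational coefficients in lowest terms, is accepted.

Equal squares first: v^2 = w^2 = \frac{32999}{400}. Then v + w = \frac{219}{215} e_{2} - \frac{292}{215} e_{3} + \frac{438}{215} e_{4} is a versor taking v to w, provided it is invertible.
Answer: \frac{219}{215} e_{2} - \frac{292}{215} e_{3} + \frac{438}{215} e_{4}


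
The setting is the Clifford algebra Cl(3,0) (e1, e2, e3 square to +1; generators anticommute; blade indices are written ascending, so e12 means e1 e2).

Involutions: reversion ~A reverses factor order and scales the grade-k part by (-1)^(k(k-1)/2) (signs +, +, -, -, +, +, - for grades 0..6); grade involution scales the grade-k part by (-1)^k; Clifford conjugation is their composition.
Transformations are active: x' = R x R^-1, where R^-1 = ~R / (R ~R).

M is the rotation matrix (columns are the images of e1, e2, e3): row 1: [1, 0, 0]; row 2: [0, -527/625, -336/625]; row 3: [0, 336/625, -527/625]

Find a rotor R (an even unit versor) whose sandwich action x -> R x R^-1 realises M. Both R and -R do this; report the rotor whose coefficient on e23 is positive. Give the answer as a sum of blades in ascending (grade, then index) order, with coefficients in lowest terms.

Method: write R = a + b12*e12 + b13*e13 + b23*e23 with a^2 + b12^2 + b13^2 + b23^2 = 1 (so R^-1 = ~R). Expanding the columns R e_j ~R gives tr M = 4a^2 - 1 and, from the antisymmetric part, M21 - M12 = -4a*b12, M13 - M31 = 4a*b13, M32 - M23 = -4a*b23.
Here tr M = -429/625, so a^2 = (1 + tr M)/4 = 49/625 and a = ±7/25. Taking a = 7/25: M21 - M12 = 0, M13 - M31 = 0, M32 - M23 = 672/625, giving b12 = 0, b13 = 0, b23 = -24/25, i.e. R = 7/25 - 24/25*e23.
Its e23 coefficient is negative, so report the other preimage -R.
Answer: -7/25 + 24/25*e23. Why the constraint matters: R and -R act identically through the sandwich — M has trace -429/625 either way — so only the sign condition on e23 picks one of the two preimages.


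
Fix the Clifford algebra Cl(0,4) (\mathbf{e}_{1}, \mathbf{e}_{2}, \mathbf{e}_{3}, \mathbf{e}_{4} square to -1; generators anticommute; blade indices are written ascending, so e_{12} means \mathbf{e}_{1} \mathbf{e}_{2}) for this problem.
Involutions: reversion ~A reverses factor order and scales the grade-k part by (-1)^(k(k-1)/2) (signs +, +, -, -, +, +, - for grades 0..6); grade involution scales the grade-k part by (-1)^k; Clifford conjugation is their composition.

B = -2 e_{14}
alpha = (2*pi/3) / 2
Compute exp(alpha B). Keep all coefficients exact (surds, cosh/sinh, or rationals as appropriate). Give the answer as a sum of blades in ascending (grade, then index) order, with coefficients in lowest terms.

B^2 = (-2)^2*(e_{14})^2 = 4*(-1) = -4 (a basis 2-blade squares to minus the product of its generators' squares).
B^2 = -4 — the series telescopes trigonometrically here: l = 2, alpha*l = \frac{2 \pi}{3}, so exp(alpha B) = cos(\frac{2 \pi}{3}) + (sin(\frac{2 \pi}{3})/2)*B = - \frac{1}{2} + (\frac{\sqrt{3}}{4})*B.
Answer: - \frac{1}{2} - \frac{\sqrt{3}}{2} e_{14}


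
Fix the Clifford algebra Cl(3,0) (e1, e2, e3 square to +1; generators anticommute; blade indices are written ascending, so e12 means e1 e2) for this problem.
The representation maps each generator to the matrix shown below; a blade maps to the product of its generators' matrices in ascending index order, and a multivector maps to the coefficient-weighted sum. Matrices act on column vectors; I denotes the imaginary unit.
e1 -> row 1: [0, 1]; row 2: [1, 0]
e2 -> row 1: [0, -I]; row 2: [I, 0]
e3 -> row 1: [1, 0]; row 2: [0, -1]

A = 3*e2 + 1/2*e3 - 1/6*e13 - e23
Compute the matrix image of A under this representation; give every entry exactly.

Bivector images (products of the table entries): rho(e13) = rho(e1)rho(e3) = row 1: [0, -1]; row 2: [1, 0]; rho(e23) = rho(e2)rho(e3) = row 1: [0, I]; row 2: [I, 0].
M = (3)*rho(e2) + (1/2)*rho(e3) + (-1/6)*rho(e13) + (-1)*rho(e23), summed entrywise:
Answer: row 1: [1/2, 1/6 - 4*I]; row 2: [-1/6 + 2*I, -1/2]


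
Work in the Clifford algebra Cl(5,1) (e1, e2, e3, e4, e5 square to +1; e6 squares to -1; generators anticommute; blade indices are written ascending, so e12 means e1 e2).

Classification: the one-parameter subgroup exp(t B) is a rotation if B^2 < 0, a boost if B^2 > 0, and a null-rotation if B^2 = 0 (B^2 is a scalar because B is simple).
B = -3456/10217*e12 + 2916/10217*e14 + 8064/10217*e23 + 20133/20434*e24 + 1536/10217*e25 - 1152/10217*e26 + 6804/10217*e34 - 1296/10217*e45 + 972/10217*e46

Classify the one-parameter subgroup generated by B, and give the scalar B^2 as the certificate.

B^2 term by term: the squares give (-3456/10217)^2*(e12)^2 + (2916/10217)^2*(e14)^2 + (8064/10217)^2*(e23)^2 + (20133/20434)^2*(e24)^2 + (1536/10217)^2*(e25)^2 + (-1152/10217)^2*(e26)^2 + (6804/10217)^2*(e34)^2 + (-1296/10217)^2*(e45)^2 + (972/10217)^2*(e46)^2 = 11943936/104387089*(-1) + 8503056/104387089*(-1) + 65028096/104387089*(-1) + 405337689/417548356*(-1) + 2359296/104387089*(-1) + 1327104/104387089*(+1) + 46294416/104387089*(-1) + 1679616/104387089*(-1) + 944784/104387089*(+1) = -9/4 (each basis 2-blade squares to minus the product of its generators' squares); cross terms between blades sharing an index anticommute and cancel; the commuting (index-disjoint) pairs give grade-4 terms 2*c*c'*(blade product), which cancel blade by blade — e1234: -47029248/104387089 + 47029248/104387089 = 0; e1245: 8957952/104387089 - 8957952/104387089 = 0; e1246: -6718464/104387089 + 6718464/104387089 = 0; e2345: -20901888/104387089 + 20901888/104387089 = 0; e2346: 15676416/104387089 - 15676416/104387089 = 0; e2456: -2985984/104387089 + 2985984/104387089 = 0 — confirming B is simple. So B^2 = -9/4.
Answer: rotation, certificate B^2 = -9/4. Note: conjugating B changes its blade decomposition but never the scalar B^2 = -9/4, whose sign settles the classification.


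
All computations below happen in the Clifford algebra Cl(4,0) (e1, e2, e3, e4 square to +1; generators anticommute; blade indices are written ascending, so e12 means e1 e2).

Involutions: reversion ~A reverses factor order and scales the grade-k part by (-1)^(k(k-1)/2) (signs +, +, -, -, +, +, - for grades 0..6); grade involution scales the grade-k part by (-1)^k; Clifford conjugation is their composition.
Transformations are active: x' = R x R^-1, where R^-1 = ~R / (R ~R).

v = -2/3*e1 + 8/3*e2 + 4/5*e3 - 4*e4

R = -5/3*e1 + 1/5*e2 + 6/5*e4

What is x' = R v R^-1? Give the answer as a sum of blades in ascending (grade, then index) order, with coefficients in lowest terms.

~R = -5/3*e1 + 1/5*e2 + 6/5*e4, and R ~R = 958/225, so R^-1 = ~R / (958/225).
R v = -142/45 - 194/45*e12 - 4/3*e13 + 112/15*e14 + 4/25*e23 - 4*e24 - 24/25*e34
Answer: 4508/1437*e1 - 4258/1437*e2 - 4/5*e3 + 1064/479*e4


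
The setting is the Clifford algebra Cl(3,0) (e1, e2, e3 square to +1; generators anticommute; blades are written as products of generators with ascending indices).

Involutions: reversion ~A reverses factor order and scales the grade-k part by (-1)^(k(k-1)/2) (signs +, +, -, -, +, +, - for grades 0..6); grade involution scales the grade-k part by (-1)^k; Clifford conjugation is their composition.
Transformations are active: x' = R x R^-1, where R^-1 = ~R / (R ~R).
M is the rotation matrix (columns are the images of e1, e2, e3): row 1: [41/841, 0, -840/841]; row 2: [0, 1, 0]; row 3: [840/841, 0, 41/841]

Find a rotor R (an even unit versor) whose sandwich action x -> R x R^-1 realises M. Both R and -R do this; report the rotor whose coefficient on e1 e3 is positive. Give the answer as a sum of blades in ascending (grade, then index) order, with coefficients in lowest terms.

Method: write R = a + b12*e1 e2 + b13*e1 e3 + b23*e2 e3 with a^2 + b12^2 + b13^2 + b23^2 = 1 (so R^-1 = ~R). Expanding the columns R e_j ~R gives tr M = 4a^2 - 1 and, from the antisymmetric part, M21 - M12 = -4a*b12, M13 - M31 = 4a*b13, M32 - M23 = -4a*b23.
Here tr M = 923/841, so a^2 = (1 + tr M)/4 = 441/841 and a = ±21/29. Taking a = 21/29: M21 - M12 = 0, M13 - M31 = -1680/841, M32 - M23 = 0, giving b12 = 0, b13 = -20/29, b23 = 0, i.e. R = 21/29 - 20/29*e1 e3.
Its e1 e3 coefficient is negative, so report the other preimage -R.
Answer: -21/29 + 20/29*e1 e3. Key observation: the double cover Spin(3) -> SO(3) sends R and -R to the same matrix (trace 923/841 here), so the stated sign of the e1 e3 coefficient is what selects one sheet.


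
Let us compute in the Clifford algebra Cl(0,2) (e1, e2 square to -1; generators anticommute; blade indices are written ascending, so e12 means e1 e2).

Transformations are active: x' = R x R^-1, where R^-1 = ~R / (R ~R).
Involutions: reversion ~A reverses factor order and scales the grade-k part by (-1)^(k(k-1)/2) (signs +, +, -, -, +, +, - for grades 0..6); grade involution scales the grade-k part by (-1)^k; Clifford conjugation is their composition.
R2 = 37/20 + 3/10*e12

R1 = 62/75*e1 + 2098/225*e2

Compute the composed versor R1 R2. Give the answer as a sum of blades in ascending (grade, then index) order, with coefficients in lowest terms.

Distribute over the terms of R1 (each basis-blade product reordered to ascending indices, repeated generators contracted through their squares):
(62/75*e1) R2 = 1147/750*e1 - 31/125*e2
(2098/225*e2) R2 = 1049/375*e1 + 38813/2250*e2
Summing the partial products and collecting blades:
Answer: 649/150*e1 + 7651/450*e2


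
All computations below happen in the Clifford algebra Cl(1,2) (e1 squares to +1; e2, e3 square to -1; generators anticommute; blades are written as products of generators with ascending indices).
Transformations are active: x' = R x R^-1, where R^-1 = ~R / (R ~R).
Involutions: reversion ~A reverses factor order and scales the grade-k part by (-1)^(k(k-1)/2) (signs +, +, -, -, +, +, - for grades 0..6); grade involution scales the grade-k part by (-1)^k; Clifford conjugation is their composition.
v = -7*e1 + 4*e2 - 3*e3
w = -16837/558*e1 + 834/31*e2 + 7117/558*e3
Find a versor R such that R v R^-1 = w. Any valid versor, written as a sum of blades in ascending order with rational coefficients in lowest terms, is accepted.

Equal squares first: v^2 = w^2 = 24. Then v + w = -20743/558*e1 + 958/31*e2 + 5443/558*e3 is a versor taking v to w, provided it is invertible.
Answer: -20743/558*e1 + 958/31*e2 + 5443/558*e3


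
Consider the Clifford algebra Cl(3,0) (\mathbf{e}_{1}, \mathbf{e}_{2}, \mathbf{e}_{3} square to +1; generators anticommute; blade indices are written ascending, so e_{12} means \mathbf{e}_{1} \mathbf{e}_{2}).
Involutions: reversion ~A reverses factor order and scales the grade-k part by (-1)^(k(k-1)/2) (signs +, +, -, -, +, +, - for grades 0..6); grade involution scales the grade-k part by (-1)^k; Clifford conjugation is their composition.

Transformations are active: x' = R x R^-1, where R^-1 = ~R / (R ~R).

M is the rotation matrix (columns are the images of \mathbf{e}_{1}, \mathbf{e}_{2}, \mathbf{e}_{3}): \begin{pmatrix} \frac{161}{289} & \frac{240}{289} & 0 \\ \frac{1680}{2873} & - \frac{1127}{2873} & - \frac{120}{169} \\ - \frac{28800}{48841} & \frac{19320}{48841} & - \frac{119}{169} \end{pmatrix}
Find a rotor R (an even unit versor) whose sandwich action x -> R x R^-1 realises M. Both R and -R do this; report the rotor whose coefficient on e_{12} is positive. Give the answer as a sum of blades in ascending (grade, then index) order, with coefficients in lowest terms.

Method: write R = a + b12*e_{12} + b13*e_{13} + b23*e_{23} with a^2 + b12^2 + b13^2 + b23^2 = 1 (so R^-1 = ~R). Expanding the columns R e_j ~R gives tr M = 4a^2 - 1 and, from the antisymmetric part, M21 - M12 = -4a*b12, M13 - M31 = 4a*b13, M32 - M23 = -4a*b23.
Here tr M = -\frac{26341}{48841}, so a^2 = (1 + tr M)/4 = \frac{5625}{48841} and a = ±\frac{75}{221}. Taking a = \frac{75}{221}: M21 - M12 = -\frac{12000}{48841}, M13 - M31 = \frac{28800}{48841}, M32 - M23 = \frac{54000}{48841}, giving b12 = \frac{40}{221}, b13 = \frac{96}{221}, b23 = -\frac{180}{221}, i.e. R = \frac{75}{221} + \frac{40}{221} e_{12} + \frac{96}{221} e_{13} - \frac{180}{221} e_{23}.
Its e_{12} coefficient is already positive.
Answer: \frac{75}{221} + \frac{40}{221} e_{12} + \frac{96}{221} e_{13} - \frac{180}{221} e_{23}. Uniqueness: Spin(3) -> SO(3) maps R and -R to the same rotation of trace -\frac{26341}{48841}; fixing the sign of the e_{12} coefficient removes the ambiguity.


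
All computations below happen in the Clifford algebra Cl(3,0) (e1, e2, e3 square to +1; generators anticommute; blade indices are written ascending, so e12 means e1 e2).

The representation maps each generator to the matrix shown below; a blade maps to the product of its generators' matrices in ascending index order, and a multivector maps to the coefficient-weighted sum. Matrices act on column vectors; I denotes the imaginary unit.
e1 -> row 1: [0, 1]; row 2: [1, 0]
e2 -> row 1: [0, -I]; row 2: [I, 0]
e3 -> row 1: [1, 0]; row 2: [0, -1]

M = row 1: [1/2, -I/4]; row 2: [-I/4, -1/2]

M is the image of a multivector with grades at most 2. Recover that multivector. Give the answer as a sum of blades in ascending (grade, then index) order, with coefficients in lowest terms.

Method: 1, rho(e1), rho(e2), rho(e3) form a trace-orthogonal basis of the 2x2 complex matrices (tr(X Y) = 2 if X = Y, else 0), so M = m0*1 + m1*rho(e1) + m2*rho(e2) + m3*rho(e3) with m0 = tr(M)/2 = 0, m1 = tr(M rho(e1))/2 = -I/4, m2 = tr(M rho(e2))/2 = 0, m3 = tr(M rho(e3))/2 = 1/2.
Multiplying table entries, the bivector images are rho(e12) = I*rho(e3), rho(e13) = -I*rho(e2), rho(e23) = I*rho(e1); with real blade coefficients the real parts of m0..m3 are the coefficients of 1, e1, e2, e3 and the imaginary parts give the bivectors (e23: Im m1, e13: -Im m2, e12: Im m3).
Answer: 1/2*e3 - 1/4*e23


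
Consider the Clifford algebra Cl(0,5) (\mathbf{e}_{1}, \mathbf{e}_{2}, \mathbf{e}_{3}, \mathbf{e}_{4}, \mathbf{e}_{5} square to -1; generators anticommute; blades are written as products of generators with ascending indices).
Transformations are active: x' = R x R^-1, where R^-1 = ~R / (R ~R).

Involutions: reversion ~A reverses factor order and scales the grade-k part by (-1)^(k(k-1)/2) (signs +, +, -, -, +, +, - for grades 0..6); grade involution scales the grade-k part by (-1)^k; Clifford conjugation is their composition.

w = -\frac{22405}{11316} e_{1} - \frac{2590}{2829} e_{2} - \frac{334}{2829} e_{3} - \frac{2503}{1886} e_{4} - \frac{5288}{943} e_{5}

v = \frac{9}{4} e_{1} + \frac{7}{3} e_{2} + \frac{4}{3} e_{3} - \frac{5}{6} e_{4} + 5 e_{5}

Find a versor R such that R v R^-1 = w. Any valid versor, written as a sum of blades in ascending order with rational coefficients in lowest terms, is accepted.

Equal squares first: v^2 = w^2 = -\frac{1823}{48}. Then v + w = \frac{764}{2829} e_{1} + \frac{1337}{943} e_{2} + \frac{1146}{943} e_{3} - \frac{6112}{2829} e_{4} - \frac{573}{943} e_{5} is a versor taking v to w, provided it is invertible.
Answer: \frac{764}{2829} e_{1} + \frac{1337}{943} e_{2} + \frac{1146}{943} e_{3} - \frac{6112}{2829} e_{4} - \frac{573}{943} e_{5}


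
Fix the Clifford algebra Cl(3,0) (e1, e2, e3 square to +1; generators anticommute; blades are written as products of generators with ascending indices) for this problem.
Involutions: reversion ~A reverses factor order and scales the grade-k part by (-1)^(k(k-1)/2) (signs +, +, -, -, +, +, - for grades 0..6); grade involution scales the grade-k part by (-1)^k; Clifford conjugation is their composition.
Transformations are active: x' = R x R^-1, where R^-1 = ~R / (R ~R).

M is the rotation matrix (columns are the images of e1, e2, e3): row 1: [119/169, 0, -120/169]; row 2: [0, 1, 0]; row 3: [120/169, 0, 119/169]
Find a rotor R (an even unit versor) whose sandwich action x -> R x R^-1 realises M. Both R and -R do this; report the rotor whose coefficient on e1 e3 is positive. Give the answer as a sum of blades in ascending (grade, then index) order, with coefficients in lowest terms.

Method: write R = a + b12*e1 e2 + b13*e1 e3 + b23*e2 e3 with a^2 + b12^2 + b13^2 + b23^2 = 1 (so R^-1 = ~R). Expanding the columns R e_j ~R gives tr M = 4a^2 - 1 and, from the antisymmetric part, M21 - M12 = -4a*b12, M13 - M31 = 4a*b13, M32 - M23 = -4a*b23.
Here tr M = 407/169, so a^2 = (1 + tr M)/4 = 144/169 and a = ±12/13. Taking a = 12/13: M21 - M12 = 0, M13 - M31 = -240/169, M32 - M23 = 0, giving b12 = 0, b13 = -5/13, b23 = 0, i.e. R = 12/13 - 5/13*e1 e3.
Its e1 e3 coefficient is negative, so report the other preimage -R.
Answer: -12/13 + 5/13*e1 e3. Recall the cover is two-to-one: with M of trace 407/169, both preimages act alike, and the stated e1 e3 sign chooses the sheet.


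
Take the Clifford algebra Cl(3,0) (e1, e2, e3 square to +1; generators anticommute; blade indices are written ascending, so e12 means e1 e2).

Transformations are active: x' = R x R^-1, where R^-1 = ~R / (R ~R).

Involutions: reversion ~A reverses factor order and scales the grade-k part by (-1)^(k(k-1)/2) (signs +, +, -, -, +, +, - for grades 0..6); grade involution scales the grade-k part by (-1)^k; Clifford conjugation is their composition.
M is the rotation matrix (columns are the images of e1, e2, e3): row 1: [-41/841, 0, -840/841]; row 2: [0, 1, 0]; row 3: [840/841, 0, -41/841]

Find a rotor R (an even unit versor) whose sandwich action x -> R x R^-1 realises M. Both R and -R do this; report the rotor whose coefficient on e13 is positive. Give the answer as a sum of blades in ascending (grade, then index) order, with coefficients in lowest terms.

Method: write R = a + b12*e12 + b13*e13 + b23*e23 with a^2 + b12^2 + b13^2 + b23^2 = 1 (so R^-1 = ~R). Expanding the columns R e_j ~R gives tr M = 4a^2 - 1 and, from the antisymmetric part, M21 - M12 = -4a*b12, M13 - M31 = 4a*b13, M32 - M23 = -4a*b23.
Here tr M = 759/841, so a^2 = (1 + tr M)/4 = 400/841 and a = ±20/29. Taking a = 20/29: M21 - M12 = 0, M13 - M31 = -1680/841, M32 - M23 = 0, giving b12 = 0, b13 = -21/29, b23 = 0, i.e. R = 20/29 - 21/29*e13.
Its e13 coefficient is negative, so report the other preimage -R.
Answer: -20/29 + 21/29*e13. Uniqueness: Spin(3) -> SO(3) maps R and -R to the same rotation of trace 759/841; fixing the sign of the e13 coefficient removes the ambiguity.


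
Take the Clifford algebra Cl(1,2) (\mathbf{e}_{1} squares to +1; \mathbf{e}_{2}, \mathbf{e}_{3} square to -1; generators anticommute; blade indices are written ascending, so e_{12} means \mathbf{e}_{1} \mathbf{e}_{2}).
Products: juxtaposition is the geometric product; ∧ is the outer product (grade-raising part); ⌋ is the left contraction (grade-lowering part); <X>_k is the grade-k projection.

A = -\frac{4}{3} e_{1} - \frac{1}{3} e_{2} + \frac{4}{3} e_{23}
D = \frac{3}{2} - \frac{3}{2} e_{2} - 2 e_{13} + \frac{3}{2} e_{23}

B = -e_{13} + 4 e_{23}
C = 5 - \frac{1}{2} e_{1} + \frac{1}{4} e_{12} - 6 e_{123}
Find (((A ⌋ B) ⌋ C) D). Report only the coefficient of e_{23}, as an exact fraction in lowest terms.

step 1: -\frac{16}{3} + \frac{8}{3} e_{3}
step 2: -\frac{80}{3} + \frac{8}{3} e_{1} + \frac{44}{3} e_{12} + 32 e_{123}
step 3: -40 - 22 e_{1} + 104 e_{2} - \frac{16}{3} e_{3} + 18 e_{12} - \frac{50}{3} e_{13} - \frac{32}{3} e_{23} + 52 e_{123}
Answer: -\frac{32}{3}


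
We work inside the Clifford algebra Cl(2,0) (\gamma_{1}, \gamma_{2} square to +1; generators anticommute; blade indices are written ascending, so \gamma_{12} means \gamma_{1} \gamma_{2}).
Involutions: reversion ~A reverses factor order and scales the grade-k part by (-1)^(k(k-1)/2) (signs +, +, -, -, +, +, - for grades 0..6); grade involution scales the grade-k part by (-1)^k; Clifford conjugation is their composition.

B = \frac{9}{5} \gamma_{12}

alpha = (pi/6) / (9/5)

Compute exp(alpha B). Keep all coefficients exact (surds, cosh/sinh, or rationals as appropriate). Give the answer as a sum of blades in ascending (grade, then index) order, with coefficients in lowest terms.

B^2 = (\frac{9}{5})^2*(\gamma_{12})^2 = \frac{81}{25}*(-1) = -\frac{81}{25} (a basis 2-blade squares to minus the product of its generators' squares).
B^2 = -\frac{81}{25} — the series telescopes trigonometrically here: l = \frac{9}{5}, alpha*l = \frac{\pi}{6}, so exp(alpha B) = cos(\frac{\pi}{6}) + (sin(\frac{\pi}{6})/(\frac{9}{5}))*B = \frac{\sqrt{3}}{2} + (\frac{5}{18})*B.
Answer: \frac{\sqrt{3}}{2} + \frac{1}{2} \gamma_{12}


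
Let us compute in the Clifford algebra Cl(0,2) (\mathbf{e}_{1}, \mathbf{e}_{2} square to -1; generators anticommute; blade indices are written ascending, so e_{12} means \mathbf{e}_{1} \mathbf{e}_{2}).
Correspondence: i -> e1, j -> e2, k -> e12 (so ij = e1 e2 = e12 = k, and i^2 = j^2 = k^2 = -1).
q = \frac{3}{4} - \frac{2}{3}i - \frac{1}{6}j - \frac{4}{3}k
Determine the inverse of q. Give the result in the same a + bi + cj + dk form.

In blades: q = \frac{3}{4} - \frac{2}{3} e_{1} - \frac{1}{6} e_{2} - \frac{4}{3} e_{12}.
With qbar = \frac{3}{4} + \frac{2}{3} e_{1} + \frac{1}{6} e_{2} + \frac{4}{3} e_{12} (scalar fixed, mapped units negated), q qbar = \frac{45}{16} (the sum of squared coefficients), so q^-1 = qbar / (\frac{45}{16}) = \frac{4}{15} + \frac{32}{135} e_{1} + \frac{8}{135} e_{2} + \frac{64}{135} e_{12}; translating back:
Answer: \frac{4}{15} + \frac{32}{135}i + \frac{8}{135}j + \frac{64}{135}k


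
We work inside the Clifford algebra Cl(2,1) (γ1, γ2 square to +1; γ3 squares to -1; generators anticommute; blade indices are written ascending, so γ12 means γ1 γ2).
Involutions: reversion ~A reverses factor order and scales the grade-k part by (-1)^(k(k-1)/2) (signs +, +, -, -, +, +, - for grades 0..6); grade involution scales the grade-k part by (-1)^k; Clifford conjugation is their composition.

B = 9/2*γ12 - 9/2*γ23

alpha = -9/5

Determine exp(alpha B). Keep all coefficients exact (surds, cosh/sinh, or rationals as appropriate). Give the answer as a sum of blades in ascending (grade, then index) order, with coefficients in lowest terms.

B^2 term by term: the squares give (9/2)^2*(γ12)^2 + (-9/2)^2*(γ23)^2 = 81/4*(-1) + 81/4*(+1) = 0 (each basis 2-blade squares to minus the product of its generators' squares); cross terms between blades sharing an index anticommute and cancel. So B^2 = 0.
B^2 = 0, and the exponential is exactly linear here: exp(alpha B) = 1 + alpha B (parabolic case).
Answer: 1 - 81/10*γ12 + 81/10*γ23
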